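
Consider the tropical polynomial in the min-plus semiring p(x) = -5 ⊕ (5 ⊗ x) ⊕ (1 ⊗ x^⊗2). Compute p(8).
p(8) = -5

A tropical monomial a ⊗ x^⊗i evaluates to a + i · x. Evaluating each term at x = 8:
  Term 0 contributes -5 + 0 · 8 = -5
  Term 1 contributes 5 + 1 · 8 = 13
  Term 2 contributes 1 + 2 · 8 = 17
p(8) = ⊕ of these = min[-5, 13, 17] = -5.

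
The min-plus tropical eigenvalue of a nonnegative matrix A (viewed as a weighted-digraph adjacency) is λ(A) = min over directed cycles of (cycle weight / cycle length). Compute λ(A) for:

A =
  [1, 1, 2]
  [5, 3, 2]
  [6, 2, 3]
λ(A) = 1

Enumerate directed cycles and compute their means (weight / length). Sample:
  cycle 0 → 0: weight = 1, length = 1, mean = 1/1 ≈ 1.000
  cycle 1 → 1: weight = 3, length = 1, mean = 3/1 ≈ 3.000
  cycle 2 → 2: weight = 3, length = 1, mean = 3/1 ≈ 3.000
  cycle 0 → 1 → 0: weight = 6, length = 2, mean = 6/2 ≈ 3.000
  cycle 0 → 2 → 0: weight = 8, length = 2, mean = 8/2 ≈ 4.000
  cycle 1 → 0 → 1: weight = 6, length = 2, mean = 6/2 ≈ 3.000
Minimum mean = 1.000, attained e.g. along the cycle 0 → 0 with weight 1 and length 1. So λ(A) = 1/1 = 1.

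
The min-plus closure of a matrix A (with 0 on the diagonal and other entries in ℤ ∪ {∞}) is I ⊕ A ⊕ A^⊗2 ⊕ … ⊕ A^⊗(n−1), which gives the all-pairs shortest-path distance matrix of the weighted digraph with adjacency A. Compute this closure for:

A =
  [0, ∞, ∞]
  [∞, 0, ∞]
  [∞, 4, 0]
Closure =
  [0, ∞, ∞]
  [∞, 0, ∞]
  [∞, 4, 0]

This is the Floyd-Warshall all-pairs shortest-path computation. For each intermediate vertex k = 0, 1, …, 2, update dist[i][j] ← min(dist[i][j], dist[i][k] + dist[k][j]). The final matrix gives, for each (i, j), the minimum total weight of any directed path from i to j (possibly empty when i = j).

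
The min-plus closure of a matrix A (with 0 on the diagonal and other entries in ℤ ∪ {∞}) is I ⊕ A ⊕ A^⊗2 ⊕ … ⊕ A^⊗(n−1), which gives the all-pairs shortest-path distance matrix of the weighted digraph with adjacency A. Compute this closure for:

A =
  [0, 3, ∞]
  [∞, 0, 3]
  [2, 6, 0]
Closure =
  [0, 3, 6]
  [5, 0, 3]
  [2, 5, 0]

This is the Floyd-Warshall all-pairs shortest-path computation. For each intermediate vertex k = 0, 1, …, 2, update dist[i][j] ← min(dist[i][j], dist[i][k] + dist[k][j]). The final matrix gives, for each (i, j), the minimum total weight of any directed path from i to j (possibly empty when i = j).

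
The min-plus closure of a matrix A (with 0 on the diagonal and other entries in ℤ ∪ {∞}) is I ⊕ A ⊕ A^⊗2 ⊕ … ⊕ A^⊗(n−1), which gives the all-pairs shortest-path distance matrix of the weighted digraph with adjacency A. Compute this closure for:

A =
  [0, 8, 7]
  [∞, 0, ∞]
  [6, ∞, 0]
Closure =
  [0, 8, 7]
  [∞, 0, ∞]
  [6, 14, 0]

This is the Floyd-Warshall all-pairs shortest-path computation. For each intermediate vertex k = 0, 1, …, 2, update dist[i][j] ← min(dist[i][j], dist[i][k] + dist[k][j]). The final matrix gives, for each (i, j), the minimum total weight of any directed path from i to j (possibly empty when i = j).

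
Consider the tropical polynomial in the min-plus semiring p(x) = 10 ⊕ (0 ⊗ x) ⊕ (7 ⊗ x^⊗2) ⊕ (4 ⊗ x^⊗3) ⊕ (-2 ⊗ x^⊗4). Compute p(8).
p(8) = 8

A tropical monomial a ⊗ x^⊗i evaluates to a + i · x. Evaluating each term at x = 8:
  Term 0 contributes 10 + 0 · 8 = 10
  Term 1 contributes 0 + 1 · 8 = 8
  Term 2 contributes 7 + 2 · 8 = 23
  Term 3 contributes 4 + 3 · 8 = 28
  Term 4 contributes -2 + 4 · 8 = 30
p(8) = ⊕ of these = min[10, 8, 23, 28, 30] = 8.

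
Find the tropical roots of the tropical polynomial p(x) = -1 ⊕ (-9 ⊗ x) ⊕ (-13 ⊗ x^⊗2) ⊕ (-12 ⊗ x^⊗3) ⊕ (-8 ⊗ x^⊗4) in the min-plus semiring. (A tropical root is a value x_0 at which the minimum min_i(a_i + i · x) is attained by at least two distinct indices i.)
Roots: {-4, -1, 4, 8}

Each tropical root is a break point of the lower envelope of the lines y = a_i + i · x (there are 5 lines, with slopes 0, 1, ..., 4). Only the lines that attain the minimum somewhere contribute to roots; other lines are dominated. Here the surviving (envelope) indices are i = 4, i = 3, i = 2, i = 1, i = 0.
Intersections between consecutive envelope lines give the roots: for adjacent envelope indices i < j the intersection is x = (a_i − a_j) / (j − i). Reading off the sorted break points: {-4, -1, 4, 8}.
Verification: at each break x_0, at least two indices attain the minimum of min_i(a_i + i · x_0).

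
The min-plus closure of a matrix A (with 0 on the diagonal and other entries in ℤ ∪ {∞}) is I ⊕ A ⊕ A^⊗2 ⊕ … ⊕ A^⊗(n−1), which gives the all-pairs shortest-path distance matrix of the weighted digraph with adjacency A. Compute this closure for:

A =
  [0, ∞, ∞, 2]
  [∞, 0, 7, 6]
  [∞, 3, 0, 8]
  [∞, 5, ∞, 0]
Closure =
  [0, 7, 14, 2]
  [∞, 0, 7, 6]
  [∞, 3, 0, 8]
  [∞, 5, 12, 0]

This is the Floyd-Warshall all-pairs shortest-path computation. For each intermediate vertex k = 0, 1, …, 3, update dist[i][j] ← min(dist[i][j], dist[i][k] + dist[k][j]). The final matrix gives, for each (i, j), the minimum total weight of any directed path from i to j (possibly empty when i = j).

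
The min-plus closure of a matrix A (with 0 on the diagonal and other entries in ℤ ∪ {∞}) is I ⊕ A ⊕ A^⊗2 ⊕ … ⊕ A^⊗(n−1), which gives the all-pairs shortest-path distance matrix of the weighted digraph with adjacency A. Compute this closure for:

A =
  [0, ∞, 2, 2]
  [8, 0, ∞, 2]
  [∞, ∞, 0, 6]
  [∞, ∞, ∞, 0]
Closure =
  [0, ∞, 2, 2]
  [8, 0, 10, 2]
  [∞, ∞, 0, 6]
  [∞, ∞, ∞, 0]

This is the Floyd-Warshall all-pairs shortest-path computation. For each intermediate vertex k = 0, 1, …, 3, update dist[i][j] ← min(dist[i][j], dist[i][k] + dist[k][j]). The final matrix gives, for each (i, j), the minimum total weight of any directed path from i to j (possibly empty when i = j).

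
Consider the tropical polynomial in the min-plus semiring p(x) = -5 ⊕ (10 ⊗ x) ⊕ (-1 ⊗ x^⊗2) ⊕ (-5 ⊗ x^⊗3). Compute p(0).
p(0) = -5

A tropical monomial a ⊗ x^⊗i evaluates to a + i · x. Evaluating each term at x = 0:
  Term 0 contributes -5 + 0 · 0 = -5
  Term 1 contributes 10 + 1 · 0 = 10
  Term 2 contributes -1 + 2 · 0 = -1
  Term 3 contributes -5 + 3 · 0 = -5
p(0) = ⊕ of these = min[-5, 10, -1, -5] = -5.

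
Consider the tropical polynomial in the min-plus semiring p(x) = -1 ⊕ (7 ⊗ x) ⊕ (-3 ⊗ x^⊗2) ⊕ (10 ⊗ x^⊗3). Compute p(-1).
p(-1) = -5

A tropical monomial a ⊗ x^⊗i evaluates to a + i · x. Evaluating each term at x = -1:
  Term 0 contributes -1 + 0 · -1 = -1
  Term 1 contributes 7 + 1 · -1 = 6
  Term 2 contributes -3 + 2 · -1 = -5
  Term 3 contributes 10 + 3 · -1 = 7
p(-1) = ⊕ of these = min[-1, 6, -5, 7] = -5.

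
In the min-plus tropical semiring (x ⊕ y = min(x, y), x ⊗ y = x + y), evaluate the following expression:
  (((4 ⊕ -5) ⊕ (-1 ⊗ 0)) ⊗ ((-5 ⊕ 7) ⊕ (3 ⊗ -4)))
(((4 ⊕ -5) ⊕ (-1 ⊗ 0)) ⊗ ((-5 ⊕ 7) ⊕ (3 ⊗ -4))) = -10

Expand innermost to outermost. Recall ⊕ takes the minimum of its arguments and ⊗ takes their sum. Working out the expression (((4 ⊕ -5) ⊕ (-1 ⊗ 0)) ⊗ ((-5 ⊕ 7) ⊕ (3 ⊗ -4))) gives -10.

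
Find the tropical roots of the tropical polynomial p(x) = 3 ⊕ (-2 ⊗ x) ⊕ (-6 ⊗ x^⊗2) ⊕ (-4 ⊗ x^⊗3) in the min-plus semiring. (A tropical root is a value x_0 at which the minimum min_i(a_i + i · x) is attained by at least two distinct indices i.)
Roots: {-2, 4, 5}

Each tropical root is a break point of the lower envelope of the lines y = a_i + i · x (there are 4 lines, with slopes 0, 1, ..., 3). Only the lines that attain the minimum somewhere contribute to roots; other lines are dominated. Here the surviving (envelope) indices are i = 3, i = 2, i = 1, i = 0.
Intersections between consecutive envelope lines give the roots: for adjacent envelope indices i < j the intersection is x = (a_i − a_j) / (j − i). Reading off the sorted break points: {-2, 4, 5}.
Verification: at each break x_0, at least two indices attain the minimum of min_i(a_i + i · x_0).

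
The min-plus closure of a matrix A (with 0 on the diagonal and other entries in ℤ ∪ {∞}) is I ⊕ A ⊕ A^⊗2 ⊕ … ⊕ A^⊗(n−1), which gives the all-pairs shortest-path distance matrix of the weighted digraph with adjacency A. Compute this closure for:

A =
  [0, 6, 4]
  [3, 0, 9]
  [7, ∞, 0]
Closure =
  [0, 6, 4]
  [3, 0, 7]
  [7, 13, 0]

This is the Floyd-Warshall all-pairs shortest-path computation. For each intermediate vertex k = 0, 1, …, 2, update dist[i][j] ← min(dist[i][j], dist[i][k] + dist[k][j]). The final matrix gives, for each (i, j), the minimum total weight of any directed path from i to j (possibly empty when i = j).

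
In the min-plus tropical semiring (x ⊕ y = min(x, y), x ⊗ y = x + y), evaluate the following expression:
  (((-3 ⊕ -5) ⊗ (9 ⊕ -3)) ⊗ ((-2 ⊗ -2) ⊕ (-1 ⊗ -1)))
(((-3 ⊕ -5) ⊗ (9 ⊕ -3)) ⊗ ((-2 ⊗ -2) ⊕ (-1 ⊗ -1))) = -12

Expand innermost to outermost. Recall ⊕ takes the minimum of its arguments and ⊗ takes their sum. Working out the expression (((-3 ⊕ -5) ⊗ (9 ⊕ -3)) ⊗ ((-2 ⊗ -2) ⊕ (-1 ⊗ -1))) gives -12.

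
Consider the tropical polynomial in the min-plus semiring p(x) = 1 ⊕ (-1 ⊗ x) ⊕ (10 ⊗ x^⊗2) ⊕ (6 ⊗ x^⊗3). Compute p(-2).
p(-2) = -3

A tropical monomial a ⊗ x^⊗i evaluates to a + i · x. Evaluating each term at x = -2:
  Term 0 contributes 1 + 0 · -2 = 1
  Term 1 contributes -1 + 1 · -2 = -3
  Term 2 contributes 10 + 2 · -2 = 6
  Term 3 contributes 6 + 3 · -2 = 0
p(-2) = ⊕ of these = min[1, -3, 6, 0] = -3.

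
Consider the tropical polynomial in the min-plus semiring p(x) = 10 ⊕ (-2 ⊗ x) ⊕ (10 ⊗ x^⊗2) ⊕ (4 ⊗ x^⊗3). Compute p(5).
p(5) = 3

A tropical monomial a ⊗ x^⊗i evaluates to a + i · x. Evaluating each term at x = 5:
  Term 0 contributes 10 + 0 · 5 = 10
  Term 1 contributes -2 + 1 · 5 = 3
  Term 2 contributes 10 + 2 · 5 = 20
  Term 3 contributes 4 + 3 · 5 = 19
p(5) = ⊕ of these = min[10, 3, 20, 19] = 3.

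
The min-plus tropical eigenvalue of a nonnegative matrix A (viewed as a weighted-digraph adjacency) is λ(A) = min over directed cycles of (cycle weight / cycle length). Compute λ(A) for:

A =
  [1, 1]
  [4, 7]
λ(A) = 1

Enumerate directed cycles and compute their means (weight / length). Sample:
  cycle 0 → 0: weight = 1, length = 1, mean = 1/1 ≈ 1.000
  cycle 1 → 1: weight = 7, length = 1, mean = 7/1 ≈ 7.000
  cycle 0 → 1 → 0: weight = 5, length = 2, mean = 5/2 ≈ 2.500
  cycle 1 → 0 → 1: weight = 5, length = 2, mean = 5/2 ≈ 2.500
Minimum mean = 1.000, attained e.g. along the cycle 0 → 0 with weight 1 and length 1. So λ(A) = 1/1 = 1.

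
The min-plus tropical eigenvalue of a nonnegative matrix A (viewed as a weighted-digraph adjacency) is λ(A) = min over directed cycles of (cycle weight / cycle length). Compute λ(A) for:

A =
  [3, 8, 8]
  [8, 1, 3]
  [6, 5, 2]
λ(A) = 1

Enumerate directed cycles and compute their means (weight / length). Sample:
  cycle 0 → 0: weight = 3, length = 1, mean = 3/1 ≈ 3.000
  cycle 1 → 1: weight = 1, length = 1, mean = 1/1 ≈ 1.000
  cycle 2 → 2: weight = 2, length = 1, mean = 2/1 ≈ 2.000
  cycle 0 → 1 → 0: weight = 16, length = 2, mean = 16/2 ≈ 8.000
  cycle 0 → 2 → 0: weight = 14, length = 2, mean = 14/2 ≈ 7.000
  cycle 1 → 0 → 1: weight = 16, length = 2, mean = 16/2 ≈ 8.000
Minimum mean = 1.000, attained e.g. along the cycle 1 → 1 with weight 1 and length 1. So λ(A) = 1/1 = 1.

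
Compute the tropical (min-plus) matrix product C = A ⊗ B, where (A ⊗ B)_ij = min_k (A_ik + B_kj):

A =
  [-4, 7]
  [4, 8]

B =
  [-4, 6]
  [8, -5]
A ⊗ B =
  [-8, 2]
  [0, 3]

Apply the min-plus product entry-by-entry:
  C[0][0] = min over k of (A[0][0] + B[0][0] = -4 + -4 = -8, A[0][1] + B[1][0] = 7 + 8 = 15) = -8 (attained at k = 0)
  C[0][1] = min over k of (A[0][0] + B[0][1] = -4 + 6 = 2, A[0][1] + B[1][1] = 7 + -5 = 2) = 2 (attained at k = 0)
  C[1][0] = min over k of (A[1][0] + B[0][0] = 4 + -4 = 0, A[1][1] + B[1][0] = 8 + 8 = 16) = 0 (attained at k = 0)
  C[1][1] = min over k of (A[1][0] + B[0][1] = 4 + 6 = 10, A[1][1] + B[1][1] = 8 + -5 = 3) = 3 (attained at k = 1)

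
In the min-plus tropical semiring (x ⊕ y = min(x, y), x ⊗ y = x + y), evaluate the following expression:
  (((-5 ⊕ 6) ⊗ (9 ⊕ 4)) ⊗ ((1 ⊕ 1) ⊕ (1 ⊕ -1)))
(((-5 ⊕ 6) ⊗ (9 ⊕ 4)) ⊗ ((1 ⊕ 1) ⊕ (1 ⊕ -1))) = -2

Expand innermost to outermost. Recall ⊕ takes the minimum of its arguments and ⊗ takes their sum. Working out the expression (((-5 ⊕ 6) ⊗ (9 ⊕ 4)) ⊗ ((1 ⊕ 1) ⊕ (1 ⊕ -1))) gives -2.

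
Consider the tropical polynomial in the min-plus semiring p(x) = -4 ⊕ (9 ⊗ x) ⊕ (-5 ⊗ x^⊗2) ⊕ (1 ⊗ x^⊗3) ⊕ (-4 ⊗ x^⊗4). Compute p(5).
p(5) = -4

A tropical monomial a ⊗ x^⊗i evaluates to a + i · x. Evaluating each term at x = 5:
  Term 0 contributes -4 + 0 · 5 = -4
  Term 1 contributes 9 + 1 · 5 = 14
  Term 2 contributes -5 + 2 · 5 = 5
  Term 3 contributes 1 + 3 · 5 = 16
  Term 4 contributes -4 + 4 · 5 = 16
p(5) = ⊕ of these = min[-4, 14, 5, 16, 16] = -4.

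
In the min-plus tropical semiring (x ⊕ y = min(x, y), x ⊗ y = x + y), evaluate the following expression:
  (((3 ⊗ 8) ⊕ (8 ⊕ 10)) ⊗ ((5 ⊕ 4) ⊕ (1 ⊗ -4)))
(((3 ⊗ 8) ⊕ (8 ⊕ 10)) ⊗ ((5 ⊕ 4) ⊕ (1 ⊗ -4))) = 5

Expand innermost to outermost. Recall ⊕ takes the minimum of its arguments and ⊗ takes their sum. Working out the expression (((3 ⊗ 8) ⊕ (8 ⊕ 10)) ⊗ ((5 ⊕ 4) ⊕ (1 ⊗ -4))) gives 5.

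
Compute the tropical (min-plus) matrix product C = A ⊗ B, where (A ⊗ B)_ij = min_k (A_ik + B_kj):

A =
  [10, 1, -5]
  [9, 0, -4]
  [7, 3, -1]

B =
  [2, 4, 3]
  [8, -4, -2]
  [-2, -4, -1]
A ⊗ B =
  [-7, -9, -6]
  [-6, -8, -5]
  [-3, -5, -2]

Apply the min-plus product entry-by-entry:
  C[0][0] = min over k of (A[0][0] + B[0][0] = 10 + 2 = 12, A[0][1] + B[1][0] = 1 + 8 = 9, A[0][2] + B[2][0] = -5 + -2 = -7) = -7 (attained at k = 2)
  C[0][1] = min over k of (A[0][0] + B[0][1] = 10 + 4 = 14, A[0][1] + B[1][1] = 1 + -4 = -3, A[0][2] + B[2][1] = -5 + -4 = -9) = -9 (attained at k = 2)
  C[0][2] = min over k of (A[0][0] + B[0][2] = 10 + 3 = 13, A[0][1] + B[1][2] = 1 + -2 = -1, A[0][2] + B[2][2] = -5 + -1 = -6) = -6 (attained at k = 2)
  C[1][0] = min over k of (A[1][0] + B[0][0] = 9 + 2 = 11, A[1][1] + B[1][0] = 0 + 8 = 8, A[1][2] + B[2][0] = -4 + -2 = -6) = -6 (attained at k = 2)
  C[1][1] = min over k of (A[1][0] + B[0][1] = 9 + 4 = 13, A[1][1] + B[1][1] = 0 + -4 = -4, A[1][2] + B[2][1] = -4 + -4 = -8) = -8 (attained at k = 2)
  C[1][2] = min over k of (A[1][0] + B[0][2] = 9 + 3 = 12, A[1][1] + B[1][2] = 0 + -2 = -2, A[1][2] + B[2][2] = -4 + -1 = -5) = -5 (attained at k = 2)
  C[2][0] = min over k of (A[2][0] + B[0][0] = 7 + 2 = 9, A[2][1] + B[1][0] = 3 + 8 = 11, A[2][2] + B[2][0] = -1 + -2 = -3) = -3 (attained at k = 2)
  C[2][1] = min over k of (A[2][0] + B[0][1] = 7 + 4 = 11, A[2][1] + B[1][1] = 3 + -4 = -1, A[2][2] + B[2][1] = -1 + -4 = -5) = -5 (attained at k = 2)
  C[2][2] = min over k of (A[2][0] + B[0][2] = 7 + 3 = 10, A[2][1] + B[1][2] = 3 + -2 = 1, A[2][2] + B[2][2] = -1 + -1 = -2) = -2 (attained at k = 2)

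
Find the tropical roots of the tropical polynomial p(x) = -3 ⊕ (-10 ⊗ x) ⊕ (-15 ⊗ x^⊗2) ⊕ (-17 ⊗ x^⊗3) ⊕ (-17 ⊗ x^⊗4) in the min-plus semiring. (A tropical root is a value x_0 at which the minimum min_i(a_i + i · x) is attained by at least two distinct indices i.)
Roots: {0, 2, 5, 7}

Each tropical root is a break point of the lower envelope of the lines y = a_i + i · x (there are 5 lines, with slopes 0, 1, ..., 4). Only the lines that attain the minimum somewhere contribute to roots; other lines are dominated. Here the surviving (envelope) indices are i = 4, i = 3, i = 2, i = 1, i = 0.
Intersections between consecutive envelope lines give the roots: for adjacent envelope indices i < j the intersection is x = (a_i − a_j) / (j − i). Reading off the sorted break points: {0, 2, 5, 7}.
Verification: at each break x_0, at least two indices attain the minimum of min_i(a_i + i · x_0).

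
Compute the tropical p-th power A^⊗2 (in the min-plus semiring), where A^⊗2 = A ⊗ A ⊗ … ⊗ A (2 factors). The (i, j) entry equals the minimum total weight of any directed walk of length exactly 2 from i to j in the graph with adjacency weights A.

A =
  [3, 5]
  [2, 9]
A^⊗2 =
  [6, 8]
  [5, 7]

Each entry (A^⊗2)_ij equals the minimum over all length-2 walks i = v_0 → v_1 → … → v_2 = j of Σ_t A[v_t][v_{t+1}]. For example, for (i, j) = (0, 1) we minimise over 2 possible intermediate vertex sequences; the minimum is 8, attained along the walk 0 → 0 → 1.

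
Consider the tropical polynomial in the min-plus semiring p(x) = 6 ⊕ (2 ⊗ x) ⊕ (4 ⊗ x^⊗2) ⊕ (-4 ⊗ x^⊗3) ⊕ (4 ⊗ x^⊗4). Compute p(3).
p(3) = 5

A tropical monomial a ⊗ x^⊗i evaluates to a + i · x. Evaluating each term at x = 3:
  Term 0 contributes 6 + 0 · 3 = 6
  Term 1 contributes 2 + 1 · 3 = 5
  Term 2 contributes 4 + 2 · 3 = 10
  Term 3 contributes -4 + 3 · 3 = 5
  Term 4 contributes 4 + 4 · 3 = 16
p(3) = ⊕ of these = min[6, 5, 10, 5, 16] = 5.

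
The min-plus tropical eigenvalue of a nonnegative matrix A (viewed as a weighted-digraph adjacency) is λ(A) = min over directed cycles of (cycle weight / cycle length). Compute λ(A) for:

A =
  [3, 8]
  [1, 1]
λ(A) = 1

Enumerate directed cycles and compute their means (weight / length). Sample:
  cycle 0 → 0: weight = 3, length = 1, mean = 3/1 ≈ 3.000
  cycle 1 → 1: weight = 1, length = 1, mean = 1/1 ≈ 1.000
  cycle 0 → 1 → 0: weight = 9, length = 2, mean = 9/2 ≈ 4.500
  cycle 1 → 0 → 1: weight = 9, length = 2, mean = 9/2 ≈ 4.500
Minimum mean = 1.000, attained e.g. along the cycle 1 → 1 with weight 1 and length 1. So λ(A) = 1/1 = 1.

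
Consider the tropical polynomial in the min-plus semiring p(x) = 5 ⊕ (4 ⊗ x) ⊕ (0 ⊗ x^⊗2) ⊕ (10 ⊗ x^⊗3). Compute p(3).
p(3) = 5

A tropical monomial a ⊗ x^⊗i evaluates to a + i · x. Evaluating each term at x = 3:
  Term 0 contributes 5 + 0 · 3 = 5
  Term 1 contributes 4 + 1 · 3 = 7
  Term 2 contributes 0 + 2 · 3 = 6
  Term 3 contributes 10 + 3 · 3 = 19
p(3) = ⊕ of these = min[5, 7, 6, 19] = 5.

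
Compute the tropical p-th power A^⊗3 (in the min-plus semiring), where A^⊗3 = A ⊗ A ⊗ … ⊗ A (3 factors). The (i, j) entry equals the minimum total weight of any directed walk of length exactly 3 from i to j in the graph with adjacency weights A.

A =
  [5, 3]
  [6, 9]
A^⊗3 =
  [14, 12]
  [15, 14]

Each entry (A^⊗3)_ij equals the minimum over all length-3 walks i = v_0 → v_1 → … → v_3 = j of Σ_t A[v_t][v_{t+1}]. For example, for (i, j) = (0, 1) we minimise over 4 possible intermediate vertex sequences; the minimum is 12, attained along the walk 0 → 1 → 0 → 1.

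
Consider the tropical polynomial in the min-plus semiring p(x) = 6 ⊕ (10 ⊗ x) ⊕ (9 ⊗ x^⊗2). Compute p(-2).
p(-2) = 5

A tropical monomial a ⊗ x^⊗i evaluates to a + i · x. Evaluating each term at x = -2:
  Term 0 contributes 6 + 0 · -2 = 6
  Term 1 contributes 10 + 1 · -2 = 8
  Term 2 contributes 9 + 2 · -2 = 5
p(-2) = ⊕ of these = min[6, 8, 5] = 5.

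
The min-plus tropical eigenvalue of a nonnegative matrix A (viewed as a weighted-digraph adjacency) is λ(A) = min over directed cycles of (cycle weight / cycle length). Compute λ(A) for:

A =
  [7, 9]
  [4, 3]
λ(A) = 3

Enumerate directed cycles and compute their means (weight / length). Sample:
  cycle 0 → 0: weight = 7, length = 1, mean = 7/1 ≈ 7.000
  cycle 1 → 1: weight = 3, length = 1, mean = 3/1 ≈ 3.000
  cycle 0 → 1 → 0: weight = 13, length = 2, mean = 13/2 ≈ 6.500
  cycle 1 → 0 → 1: weight = 13, length = 2, mean = 13/2 ≈ 6.500
Minimum mean = 3.000, attained e.g. along the cycle 1 → 1 with weight 3 and length 1. So λ(A) = 3/1 = 3.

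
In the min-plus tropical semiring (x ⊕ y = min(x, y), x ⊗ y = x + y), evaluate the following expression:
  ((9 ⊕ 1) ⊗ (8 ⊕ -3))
((9 ⊕ 1) ⊗ (8 ⊕ -3)) = -2

Expand innermost to outermost. Recall ⊕ takes the minimum of its arguments and ⊗ takes their sum. Working out the expression ((9 ⊕ 1) ⊗ (8 ⊕ -3)) gives -2.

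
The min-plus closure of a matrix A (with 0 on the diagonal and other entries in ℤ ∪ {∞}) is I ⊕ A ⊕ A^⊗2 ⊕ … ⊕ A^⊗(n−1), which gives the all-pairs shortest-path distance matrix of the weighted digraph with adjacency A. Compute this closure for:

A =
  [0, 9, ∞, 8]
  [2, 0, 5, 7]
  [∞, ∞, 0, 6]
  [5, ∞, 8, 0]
Closure =
  [0, 9, 14, 8]
  [2, 0, 5, 7]
  [11, 20, 0, 6]
  [5, 14, 8, 0]

This is the Floyd-Warshall all-pairs shortest-path computation. For each intermediate vertex k = 0, 1, …, 3, update dist[i][j] ← min(dist[i][j], dist[i][k] + dist[k][j]). The final matrix gives, for each (i, j), the minimum total weight of any directed path from i to j (possibly empty when i = j).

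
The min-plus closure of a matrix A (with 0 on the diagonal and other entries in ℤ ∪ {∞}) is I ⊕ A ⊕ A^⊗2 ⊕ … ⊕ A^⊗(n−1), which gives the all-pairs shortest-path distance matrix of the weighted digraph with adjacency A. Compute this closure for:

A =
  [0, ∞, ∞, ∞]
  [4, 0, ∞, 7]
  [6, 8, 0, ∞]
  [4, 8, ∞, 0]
Closure =
  [0, ∞, ∞, ∞]
  [4, 0, ∞, 7]
  [6, 8, 0, 15]
  [4, 8, ∞, 0]

This is the Floyd-Warshall all-pairs shortest-path computation. For each intermediate vertex k = 0, 1, …, 3, update dist[i][j] ← min(dist[i][j], dist[i][k] + dist[k][j]). The final matrix gives, for each (i, j), the minimum total weight of any directed path from i to j (possibly empty when i = j).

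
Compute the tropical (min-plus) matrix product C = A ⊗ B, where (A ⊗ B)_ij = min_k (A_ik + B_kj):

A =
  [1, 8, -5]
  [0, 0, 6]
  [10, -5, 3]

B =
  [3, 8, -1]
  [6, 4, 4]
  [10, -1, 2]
A ⊗ B =
  [4, -6, -3]
  [3, 4, -1]
  [1, -1, -1]

Apply the min-plus product entry-by-entry:
  C[0][0] = min over k of (A[0][0] + B[0][0] = 1 + 3 = 4, A[0][1] + B[1][0] = 8 + 6 = 14, A[0][2] + B[2][0] = -5 + 10 = 5) = 4 (attained at k = 0)
  C[0][1] = min over k of (A[0][0] + B[0][1] = 1 + 8 = 9, A[0][1] + B[1][1] = 8 + 4 = 12, A[0][2] + B[2][1] = -5 + -1 = -6) = -6 (attained at k = 2)
  C[0][2] = min over k of (A[0][0] + B[0][2] = 1 + -1 = 0, A[0][1] + B[1][2] = 8 + 4 = 12, A[0][2] + B[2][2] = -5 + 2 = -3) = -3 (attained at k = 2)
  C[1][0] = min over k of (A[1][0] + B[0][0] = 0 + 3 = 3, A[1][1] + B[1][0] = 0 + 6 = 6, A[1][2] + B[2][0] = 6 + 10 = 16) = 3 (attained at k = 0)
  C[1][1] = min over k of (A[1][0] + B[0][1] = 0 + 8 = 8, A[1][1] + B[1][1] = 0 + 4 = 4, A[1][2] + B[2][1] = 6 + -1 = 5) = 4 (attained at k = 1)
  C[1][2] = min over k of (A[1][0] + B[0][2] = 0 + -1 = -1, A[1][1] + B[1][2] = 0 + 4 = 4, A[1][2] + B[2][2] = 6 + 2 = 8) = -1 (attained at k = 0)
  C[2][0] = min over k of (A[2][0] + B[0][0] = 10 + 3 = 13, A[2][1] + B[1][0] = -5 + 6 = 1, A[2][2] + B[2][0] = 3 + 10 = 13) = 1 (attained at k = 1)
  C[2][1] = min over k of (A[2][0] + B[0][1] = 10 + 8 = 18, A[2][1] + B[1][1] = -5 + 4 = -1, A[2][2] + B[2][1] = 3 + -1 = 2) = -1 (attained at k = 1)
  C[2][2] = min over k of (A[2][0] + B[0][2] = 10 + -1 = 9, A[2][1] + B[1][2] = -5 + 4 = -1, A[2][2] + B[2][2] = 3 + 2 = 5) = -1 (attained at k = 1)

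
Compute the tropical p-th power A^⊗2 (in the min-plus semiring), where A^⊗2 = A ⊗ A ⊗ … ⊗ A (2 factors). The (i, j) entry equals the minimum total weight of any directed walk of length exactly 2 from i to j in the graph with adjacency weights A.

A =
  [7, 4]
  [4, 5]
A^⊗2 =
  [8, 9]
  [9, 8]

Each entry (A^⊗2)_ij equals the minimum over all length-2 walks i = v_0 → v_1 → … → v_2 = j of Σ_t A[v_t][v_{t+1}]. For example, for (i, j) = (0, 1) we minimise over 2 possible intermediate vertex sequences; the minimum is 9, attained along the walk 0 → 1 → 1.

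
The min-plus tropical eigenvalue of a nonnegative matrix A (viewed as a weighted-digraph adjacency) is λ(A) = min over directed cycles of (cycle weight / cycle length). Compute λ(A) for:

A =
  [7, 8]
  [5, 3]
λ(A) = 3

Enumerate directed cycles and compute their means (weight / length). Sample:
  cycle 0 → 0: weight = 7, length = 1, mean = 7/1 ≈ 7.000
  cycle 1 → 1: weight = 3, length = 1, mean = 3/1 ≈ 3.000
  cycle 0 → 1 → 0: weight = 13, length = 2, mean = 13/2 ≈ 6.500
  cycle 1 → 0 → 1: weight = 13, length = 2, mean = 13/2 ≈ 6.500
Minimum mean = 3.000, attained e.g. along the cycle 1 → 1 with weight 3 and length 1. So λ(A) = 3/1 = 3.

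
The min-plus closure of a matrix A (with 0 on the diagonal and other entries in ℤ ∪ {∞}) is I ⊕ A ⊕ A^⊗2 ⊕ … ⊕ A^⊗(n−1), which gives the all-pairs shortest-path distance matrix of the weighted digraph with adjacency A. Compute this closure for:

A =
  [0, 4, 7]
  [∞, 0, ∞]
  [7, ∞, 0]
Closure =
  [0, 4, 7]
  [∞, 0, ∞]
  [7, 11, 0]

This is the Floyd-Warshall all-pairs shortest-path computation. For each intermediate vertex k = 0, 1, …, 2, update dist[i][j] ← min(dist[i][j], dist[i][k] + dist[k][j]). The final matrix gives, for each (i, j), the minimum total weight of any directed path from i to j (possibly empty when i = j).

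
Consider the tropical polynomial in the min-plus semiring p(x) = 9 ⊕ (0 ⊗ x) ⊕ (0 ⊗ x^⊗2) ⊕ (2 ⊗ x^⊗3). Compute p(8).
p(8) = 8

A tropical monomial a ⊗ x^⊗i evaluates to a + i · x. Evaluating each term at x = 8:
  Term 0 contributes 9 + 0 · 8 = 9
  Term 1 contributes 0 + 1 · 8 = 8
  Term 2 contributes 0 + 2 · 8 = 16
  Term 3 contributes 2 + 3 · 8 = 26
p(8) = ⊕ of these = min[9, 8, 16, 26] = 8.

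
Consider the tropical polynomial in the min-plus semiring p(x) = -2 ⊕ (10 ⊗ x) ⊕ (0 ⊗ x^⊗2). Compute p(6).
p(6) = -2

A tropical monomial a ⊗ x^⊗i evaluates to a + i · x. Evaluating each term at x = 6:
  Term 0 contributes -2 + 0 · 6 = -2
  Term 1 contributes 10 + 1 · 6 = 16
  Term 2 contributes 0 + 2 · 6 = 12
p(6) = ⊕ of these = min[-2, 16, 12] = -2.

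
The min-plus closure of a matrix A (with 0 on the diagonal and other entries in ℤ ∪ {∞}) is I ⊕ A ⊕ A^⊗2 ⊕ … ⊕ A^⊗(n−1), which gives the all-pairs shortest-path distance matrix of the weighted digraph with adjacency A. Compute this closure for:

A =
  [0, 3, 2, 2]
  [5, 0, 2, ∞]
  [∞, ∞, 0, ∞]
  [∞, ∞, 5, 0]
Closure =
  [0, 3, 2, 2]
  [5, 0, 2, 7]
  [∞, ∞, 0, ∞]
  [∞, ∞, 5, 0]

This is the Floyd-Warshall all-pairs shortest-path computation. For each intermediate vertex k = 0, 1, …, 3, update dist[i][j] ← min(dist[i][j], dist[i][k] + dist[k][j]). The final matrix gives, for each (i, j), the minimum total weight of any directed path from i to j (possibly empty when i = j).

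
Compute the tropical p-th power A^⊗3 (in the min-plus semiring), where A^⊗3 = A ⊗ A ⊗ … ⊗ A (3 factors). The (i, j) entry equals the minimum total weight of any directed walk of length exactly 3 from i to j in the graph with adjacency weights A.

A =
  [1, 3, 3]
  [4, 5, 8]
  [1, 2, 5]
A^⊗3 =
  [3, 5, 5]
  [6, 8, 8]
  [3, 5, 5]

Each entry (A^⊗3)_ij equals the minimum over all length-3 walks i = v_0 → v_1 → … → v_3 = j of Σ_t A[v_t][v_{t+1}]. For example, for (i, j) = (0, 2) we minimise over 9 possible intermediate vertex sequences; the minimum is 5, attained along the walk 0 → 0 → 0 → 2.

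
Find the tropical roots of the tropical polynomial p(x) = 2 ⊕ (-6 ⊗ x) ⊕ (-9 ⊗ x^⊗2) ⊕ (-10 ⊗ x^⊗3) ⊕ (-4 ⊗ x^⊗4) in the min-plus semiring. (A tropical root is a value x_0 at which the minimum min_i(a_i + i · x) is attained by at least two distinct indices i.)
Roots: {-6, 1, 3, 8}

Each tropical root is a break point of the lower envelope of the lines y = a_i + i · x (there are 5 lines, with slopes 0, 1, ..., 4). Only the lines that attain the minimum somewhere contribute to roots; other lines are dominated. Here the surviving (envelope) indices are i = 4, i = 3, i = 2, i = 1, i = 0.
Intersections between consecutive envelope lines give the roots: for adjacent envelope indices i < j the intersection is x = (a_i − a_j) / (j − i). Reading off the sorted break points: {-6, 1, 3, 8}.
Verification: at each break x_0, at least two indices attain the minimum of min_i(a_i + i · x_0).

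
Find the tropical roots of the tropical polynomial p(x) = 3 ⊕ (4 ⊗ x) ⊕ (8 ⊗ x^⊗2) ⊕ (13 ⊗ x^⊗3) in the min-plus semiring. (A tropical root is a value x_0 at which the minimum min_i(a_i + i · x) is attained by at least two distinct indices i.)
Roots: {-5, -4, -1}

Each tropical root is a break point of the lower envelope of the lines y = a_i + i · x (there are 4 lines, with slopes 0, 1, ..., 3). Only the lines that attain the minimum somewhere contribute to roots; other lines are dominated. Here the surviving (envelope) indices are i = 3, i = 2, i = 1, i = 0.
Intersections between consecutive envelope lines give the roots: for adjacent envelope indices i < j the intersection is x = (a_i − a_j) / (j − i). Reading off the sorted break points: {-5, -4, -1}.
Verification: at each break x_0, at least two indices attain the minimum of min_i(a_i + i · x_0).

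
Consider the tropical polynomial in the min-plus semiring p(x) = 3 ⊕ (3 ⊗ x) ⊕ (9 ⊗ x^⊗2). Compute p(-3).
p(-3) = 0

A tropical monomial a ⊗ x^⊗i evaluates to a + i · x. Evaluating each term at x = -3:
  Term 0 contributes 3 + 0 · -3 = 3
  Term 1 contributes 3 + 1 · -3 = 0
  Term 2 contributes 9 + 2 · -3 = 3
p(-3) = ⊕ of these = min[3, 0, 3] = 0.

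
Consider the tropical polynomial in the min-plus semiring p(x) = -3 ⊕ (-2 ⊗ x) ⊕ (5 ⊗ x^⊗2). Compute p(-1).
p(-1) = -3

A tropical monomial a ⊗ x^⊗i evaluates to a + i · x. Evaluating each term at x = -1:
  Term 0 contributes -3 + 0 · -1 = -3
  Term 1 contributes -2 + 1 · -1 = -3
  Term 2 contributes 5 + 2 · -1 = 3
p(-1) = ⊕ of these = min[-3, -3, 3] = -3.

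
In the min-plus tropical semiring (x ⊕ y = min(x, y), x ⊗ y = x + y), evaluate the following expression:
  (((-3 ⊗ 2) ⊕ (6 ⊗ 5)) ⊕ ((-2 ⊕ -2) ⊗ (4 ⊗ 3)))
(((-3 ⊗ 2) ⊕ (6 ⊗ 5)) ⊕ ((-2 ⊕ -2) ⊗ (4 ⊗ 3))) = -1

Expand innermost to outermost. Recall ⊕ takes the minimum of its arguments and ⊗ takes their sum. Working out the expression (((-3 ⊗ 2) ⊕ (6 ⊗ 5)) ⊕ ((-2 ⊕ -2) ⊗ (4 ⊗ 3))) gives -1.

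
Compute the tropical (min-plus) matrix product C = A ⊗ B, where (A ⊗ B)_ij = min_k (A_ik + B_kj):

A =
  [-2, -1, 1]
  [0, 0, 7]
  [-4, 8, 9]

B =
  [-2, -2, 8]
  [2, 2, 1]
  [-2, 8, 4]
A ⊗ B =
  [-4, -4, 0]
  [-2, -2, 1]
  [-6, -6, 4]

Apply the min-plus product entry-by-entry:
  C[0][0] = min over k of (A[0][0] + B[0][0] = -2 + -2 = -4, A[0][1] + B[1][0] = -1 + 2 = 1, A[0][2] + B[2][0] = 1 + -2 = -1) = -4 (attained at k = 0)
  C[0][1] = min over k of (A[0][0] + B[0][1] = -2 + -2 = -4, A[0][1] + B[1][1] = -1 + 2 = 1, A[0][2] + B[2][1] = 1 + 8 = 9) = -4 (attained at k = 0)
  C[0][2] = min over k of (A[0][0] + B[0][2] = -2 + 8 = 6, A[0][1] + B[1][2] = -1 + 1 = 0, A[0][2] + B[2][2] = 1 + 4 = 5) = 0 (attained at k = 1)
  C[1][0] = min over k of (A[1][0] + B[0][0] = 0 + -2 = -2, A[1][1] + B[1][0] = 0 + 2 = 2, A[1][2] + B[2][0] = 7 + -2 = 5) = -2 (attained at k = 0)
  C[1][1] = min over k of (A[1][0] + B[0][1] = 0 + -2 = -2, A[1][1] + B[1][1] = 0 + 2 = 2, A[1][2] + B[2][1] = 7 + 8 = 15) = -2 (attained at k = 0)
  C[1][2] = min over k of (A[1][0] + B[0][2] = 0 + 8 = 8, A[1][1] + B[1][2] = 0 + 1 = 1, A[1][2] + B[2][2] = 7 + 4 = 11) = 1 (attained at k = 1)
  C[2][0] = min over k of (A[2][0] + B[0][0] = -4 + -2 = -6, A[2][1] + B[1][0] = 8 + 2 = 10, A[2][2] + B[2][0] = 9 + -2 = 7) = -6 (attained at k = 0)
  C[2][1] = min over k of (A[2][0] + B[0][1] = -4 + -2 = -6, A[2][1] + B[1][1] = 8 + 2 = 10, A[2][2] + B[2][1] = 9 + 8 = 17) = -6 (attained at k = 0)
  C[2][2] = min over k of (A[2][0] + B[0][2] = -4 + 8 = 4, A[2][1] + B[1][2] = 8 + 1 = 9, A[2][2] + B[2][2] = 9 + 4 = 13) = 4 (attained at k = 0)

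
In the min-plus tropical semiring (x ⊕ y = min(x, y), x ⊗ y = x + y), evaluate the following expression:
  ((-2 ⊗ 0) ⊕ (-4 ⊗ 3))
((-2 ⊗ 0) ⊕ (-4 ⊗ 3)) = -2

Expand innermost to outermost. Recall ⊕ takes the minimum of its arguments and ⊗ takes their sum. Working out the expression ((-2 ⊗ 0) ⊕ (-4 ⊗ 3)) gives -2.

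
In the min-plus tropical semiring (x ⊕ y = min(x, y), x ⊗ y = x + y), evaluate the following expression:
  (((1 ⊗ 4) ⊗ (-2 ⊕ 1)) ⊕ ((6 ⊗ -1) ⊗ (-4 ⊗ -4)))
(((1 ⊗ 4) ⊗ (-2 ⊕ 1)) ⊕ ((6 ⊗ -1) ⊗ (-4 ⊗ -4))) = -3

Expand innermost to outermost. Recall ⊕ takes the minimum of its arguments and ⊗ takes their sum. Working out the expression (((1 ⊗ 4) ⊗ (-2 ⊕ 1)) ⊕ ((6 ⊗ -1) ⊗ (-4 ⊗ -4))) gives -3.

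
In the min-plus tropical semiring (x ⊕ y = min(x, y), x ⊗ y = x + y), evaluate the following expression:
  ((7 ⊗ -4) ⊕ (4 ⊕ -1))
((7 ⊗ -4) ⊕ (4 ⊕ -1)) = -1

Expand innermost to outermost. Recall ⊕ takes the minimum of its arguments and ⊗ takes their sum. Working out the expression ((7 ⊗ -4) ⊕ (4 ⊕ -1)) gives -1.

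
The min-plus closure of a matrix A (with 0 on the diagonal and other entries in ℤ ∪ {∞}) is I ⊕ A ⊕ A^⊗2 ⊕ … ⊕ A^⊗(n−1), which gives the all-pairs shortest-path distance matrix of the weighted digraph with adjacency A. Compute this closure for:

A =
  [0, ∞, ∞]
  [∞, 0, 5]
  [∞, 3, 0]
Closure =
  [0, ∞, ∞]
  [∞, 0, 5]
  [∞, 3, 0]

This is the Floyd-Warshall all-pairs shortest-path computation. For each intermediate vertex k = 0, 1, …, 2, update dist[i][j] ← min(dist[i][j], dist[i][k] + dist[k][j]). The final matrix gives, for each (i, j), the minimum total weight of any directed path from i to j (possibly empty when i = j).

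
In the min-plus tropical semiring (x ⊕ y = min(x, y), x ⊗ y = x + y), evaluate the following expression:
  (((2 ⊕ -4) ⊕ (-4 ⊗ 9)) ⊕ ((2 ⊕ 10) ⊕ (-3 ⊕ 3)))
(((2 ⊕ -4) ⊕ (-4 ⊗ 9)) ⊕ ((2 ⊕ 10) ⊕ (-3 ⊕ 3))) = -4

Expand innermost to outermost. Recall ⊕ takes the minimum of its arguments and ⊗ takes their sum. Working out the expression (((2 ⊕ -4) ⊕ (-4 ⊗ 9)) ⊕ ((2 ⊕ 10) ⊕ (-3 ⊕ 3))) gives -4.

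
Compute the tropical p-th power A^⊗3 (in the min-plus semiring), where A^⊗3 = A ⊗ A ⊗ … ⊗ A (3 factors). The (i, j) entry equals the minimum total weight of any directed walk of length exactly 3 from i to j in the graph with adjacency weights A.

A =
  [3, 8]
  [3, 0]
A^⊗3 =
  [9, 8]
  [3, 0]

Each entry (A^⊗3)_ij equals the minimum over all length-3 walks i = v_0 → v_1 → … → v_3 = j of Σ_t A[v_t][v_{t+1}]. For example, for (i, j) = (0, 1) we minimise over 4 possible intermediate vertex sequences; the minimum is 8, attained along the walk 0 → 1 → 1 → 1.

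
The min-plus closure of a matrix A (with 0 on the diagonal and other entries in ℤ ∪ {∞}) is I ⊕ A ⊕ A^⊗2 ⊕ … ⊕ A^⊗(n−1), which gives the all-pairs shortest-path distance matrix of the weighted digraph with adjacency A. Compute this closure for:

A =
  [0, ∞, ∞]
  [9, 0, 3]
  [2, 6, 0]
Closure =
  [0, ∞, ∞]
  [5, 0, 3]
  [2, 6, 0]

This is the Floyd-Warshall all-pairs shortest-path computation. For each intermediate vertex k = 0, 1, …, 2, update dist[i][j] ← min(dist[i][j], dist[i][k] + dist[k][j]). The final matrix gives, for each (i, j), the minimum total weight of any directed path from i to j (possibly empty when i = j).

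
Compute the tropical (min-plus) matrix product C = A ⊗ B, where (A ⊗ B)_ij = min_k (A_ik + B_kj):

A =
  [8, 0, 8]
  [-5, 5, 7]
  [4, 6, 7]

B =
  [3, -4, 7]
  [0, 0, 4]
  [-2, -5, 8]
A ⊗ B =
  [0, 0, 4]
  [-2, -9, 2]
  [5, 0, 10]

Apply the min-plus product entry-by-entry:
  C[0][0] = min over k of (A[0][0] + B[0][0] = 8 + 3 = 11, A[0][1] + B[1][0] = 0 + 0 = 0, A[0][2] + B[2][0] = 8 + -2 = 6) = 0 (attained at k = 1)
  C[0][1] = min over k of (A[0][0] + B[0][1] = 8 + -4 = 4, A[0][1] + B[1][1] = 0 + 0 = 0, A[0][2] + B[2][1] = 8 + -5 = 3) = 0 (attained at k = 1)
  C[0][2] = min over k of (A[0][0] + B[0][2] = 8 + 7 = 15, A[0][1] + B[1][2] = 0 + 4 = 4, A[0][2] + B[2][2] = 8 + 8 = 16) = 4 (attained at k = 1)
  C[1][0] = min over k of (A[1][0] + B[0][0] = -5 + 3 = -2, A[1][1] + B[1][0] = 5 + 0 = 5, A[1][2] + B[2][0] = 7 + -2 = 5) = -2 (attained at k = 0)
  C[1][1] = min over k of (A[1][0] + B[0][1] = -5 + -4 = -9, A[1][1] + B[1][1] = 5 + 0 = 5, A[1][2] + B[2][1] = 7 + -5 = 2) = -9 (attained at k = 0)
  C[1][2] = min over k of (A[1][0] + B[0][2] = -5 + 7 = 2, A[1][1] + B[1][2] = 5 + 4 = 9, A[1][2] + B[2][2] = 7 + 8 = 15) = 2 (attained at k = 0)
  C[2][0] = min over k of (A[2][0] + B[0][0] = 4 + 3 = 7, A[2][1] + B[1][0] = 6 + 0 = 6, A[2][2] + B[2][0] = 7 + -2 = 5) = 5 (attained at k = 2)
  C[2][1] = min over k of (A[2][0] + B[0][1] = 4 + -4 = 0, A[2][1] + B[1][1] = 6 + 0 = 6, A[2][2] + B[2][1] = 7 + -5 = 2) = 0 (attained at k = 0)
  C[2][2] = min over k of (A[2][0] + B[0][2] = 4 + 7 = 11, A[2][1] + B[1][2] = 6 + 4 = 10, A[2][2] + B[2][2] = 7 + 8 = 15) = 10 (attained at k = 1)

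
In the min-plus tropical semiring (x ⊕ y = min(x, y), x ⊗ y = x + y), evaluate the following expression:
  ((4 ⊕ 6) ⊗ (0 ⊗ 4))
((4 ⊕ 6) ⊗ (0 ⊗ 4)) = 8

Expand innermost to outermost. Recall ⊕ takes the minimum of its arguments and ⊗ takes their sum. Working out the expression ((4 ⊕ 6) ⊗ (0 ⊗ 4)) gives 8.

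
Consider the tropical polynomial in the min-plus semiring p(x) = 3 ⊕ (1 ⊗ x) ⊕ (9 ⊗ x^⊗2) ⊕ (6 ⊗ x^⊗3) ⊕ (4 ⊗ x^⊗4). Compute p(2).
p(2) = 3

A tropical monomial a ⊗ x^⊗i evaluates to a + i · x. Evaluating each term at x = 2:
  Term 0 contributes 3 + 0 · 2 = 3
  Term 1 contributes 1 + 1 · 2 = 3
  Term 2 contributes 9 + 2 · 2 = 13
  Term 3 contributes 6 + 3 · 2 = 12
  Term 4 contributes 4 + 4 · 2 = 12
p(2) = ⊕ of these = min[3, 3, 13, 12, 12] = 3.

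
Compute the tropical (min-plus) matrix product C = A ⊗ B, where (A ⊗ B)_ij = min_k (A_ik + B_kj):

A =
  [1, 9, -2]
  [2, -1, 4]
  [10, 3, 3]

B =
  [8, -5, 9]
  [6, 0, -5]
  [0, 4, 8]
A ⊗ B =
  [-2, -4, 4]
  [4, -3, -6]
  [3, 3, -2]

Apply the min-plus product entry-by-entry:
  C[0][0] = min over k of (A[0][0] + B[0][0] = 1 + 8 = 9, A[0][1] + B[1][0] = 9 + 6 = 15, A[0][2] + B[2][0] = -2 + 0 = -2) = -2 (attained at k = 2)
  C[0][1] = min over k of (A[0][0] + B[0][1] = 1 + -5 = -4, A[0][1] + B[1][1] = 9 + 0 = 9, A[0][2] + B[2][1] = -2 + 4 = 2) = -4 (attained at k = 0)
  C[0][2] = min over k of (A[0][0] + B[0][2] = 1 + 9 = 10, A[0][1] + B[1][2] = 9 + -5 = 4, A[0][2] + B[2][2] = -2 + 8 = 6) = 4 (attained at k = 1)
  C[1][0] = min over k of (A[1][0] + B[0][0] = 2 + 8 = 10, A[1][1] + B[1][0] = -1 + 6 = 5, A[1][2] + B[2][0] = 4 + 0 = 4) = 4 (attained at k = 2)
  C[1][1] = min over k of (A[1][0] + B[0][1] = 2 + -5 = -3, A[1][1] + B[1][1] = -1 + 0 = -1, A[1][2] + B[2][1] = 4 + 4 = 8) = -3 (attained at k = 0)
  C[1][2] = min over k of (A[1][0] + B[0][2] = 2 + 9 = 11, A[1][1] + B[1][2] = -1 + -5 = -6, A[1][2] + B[2][2] = 4 + 8 = 12) = -6 (attained at k = 1)
  C[2][0] = min over k of (A[2][0] + B[0][0] = 10 + 8 = 18, A[2][1] + B[1][0] = 3 + 6 = 9, A[2][2] + B[2][0] = 3 + 0 = 3) = 3 (attained at k = 2)
  C[2][1] = min over k of (A[2][0] + B[0][1] = 10 + -5 = 5, A[2][1] + B[1][1] = 3 + 0 = 3, A[2][2] + B[2][1] = 3 + 4 = 7) = 3 (attained at k = 1)
  C[2][2] = min over k of (A[2][0] + B[0][2] = 10 + 9 = 19, A[2][1] + B[1][2] = 3 + -5 = -2, A[2][2] + B[2][2] = 3 + 8 = 11) = -2 (attained at k = 1)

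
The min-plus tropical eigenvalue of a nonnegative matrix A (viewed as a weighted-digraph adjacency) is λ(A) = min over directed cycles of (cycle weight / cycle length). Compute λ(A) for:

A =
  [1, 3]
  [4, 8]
λ(A) = 1

Enumerate directed cycles and compute their means (weight / length). Sample:
  cycle 0 → 0: weight = 1, length = 1, mean = 1/1 ≈ 1.000
  cycle 1 → 1: weight = 8, length = 1, mean = 8/1 ≈ 8.000
  cycle 0 → 1 → 0: weight = 7, length = 2, mean = 7/2 ≈ 3.500
  cycle 1 → 0 → 1: weight = 7, length = 2, mean = 7/2 ≈ 3.500
Minimum mean = 1.000, attained e.g. along the cycle 0 → 0 with weight 1 and length 1. So λ(A) = 1/1 = 1.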